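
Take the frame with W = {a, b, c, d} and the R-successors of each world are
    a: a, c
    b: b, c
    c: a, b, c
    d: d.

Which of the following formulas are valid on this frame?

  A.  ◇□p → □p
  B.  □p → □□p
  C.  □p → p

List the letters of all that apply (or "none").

C

R is reflexive: each world relates to itself.
R is not transitive: a R c and c R b but not a R b.
R is not euclidean: c R a and c R b but not a R b.
(A) ◇□p → □p is the dual of axiom 5; it is valid on a frame exactly when R is euclidean. R is not euclidean, so not valid.
(B) □p → □□p (axiom 4) characterises the transitive frames. R is not transitive — not valid.
(C) □p → p (axiom T) characterises the reflexive frames. R is reflexive — valid.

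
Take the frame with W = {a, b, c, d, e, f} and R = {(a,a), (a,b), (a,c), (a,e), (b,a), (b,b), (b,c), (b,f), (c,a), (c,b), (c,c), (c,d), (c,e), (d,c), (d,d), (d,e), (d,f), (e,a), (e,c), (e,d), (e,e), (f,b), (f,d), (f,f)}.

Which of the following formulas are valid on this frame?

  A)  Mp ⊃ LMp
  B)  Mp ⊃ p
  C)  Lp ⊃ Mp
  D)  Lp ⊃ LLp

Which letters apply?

C

R is not transitive: a R b and b R f but not a R f.
R is not euclidean: a R b and a R e but not b R e.
R is serial: every world has an R-successor.
R is not a subset of the identity: a R b with a ≠ b.
(A) Mp ⊃ LMp (axiom 5) characterises the euclidean frames. R is not euclidean — not valid.
(B) Mp ⊃ p (the converse of T) corresponds to R being a subset of the identity. Here R ⊄ identity, so not valid.
(C) Lp ⊃ Mp (axiom D) characterises the serial frames. R is serial — valid.
(D) Lp ⊃ LLp is axiom 4; it is valid on a frame exactly when R is transitive. R is not transitive, so not valid.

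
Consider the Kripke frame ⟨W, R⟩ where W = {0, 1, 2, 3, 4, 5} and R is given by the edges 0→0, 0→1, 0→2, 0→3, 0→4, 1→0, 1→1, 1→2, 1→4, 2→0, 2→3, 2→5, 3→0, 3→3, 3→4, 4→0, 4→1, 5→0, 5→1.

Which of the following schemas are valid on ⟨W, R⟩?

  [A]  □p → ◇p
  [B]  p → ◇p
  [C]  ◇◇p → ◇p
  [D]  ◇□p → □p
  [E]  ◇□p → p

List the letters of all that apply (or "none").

A

R is not reflexive: not 2 R 2.
R is not symmetric: 1 R 2 but not 2 R 1.
R is not transitive: 0 R 2 and 2 R 5 but not 0 R 5.
R is not euclidean: 0 R 1 and 0 R 3 but not 1 R 3.
R is serial: every world has an R-successor.
(A) □p → ◇p (axiom D) characterises the serial frames. R is serial — valid.
(B) p → ◇p is the dual of axiom T, which corresponds to reflexivity. R is not reflexive — not valid.
(C) ◇◇p → ◇p (the dual of axiom 4) characterises the transitive frames. R is not transitive — not valid.
(D) ◇□p → □p is the dual of axiom 5; it is valid on a frame exactly when R is euclidean. R is not euclidean, so not valid.
(E) the dual of axiom B: valid iff R is symmetric. R is not symmetric — not valid.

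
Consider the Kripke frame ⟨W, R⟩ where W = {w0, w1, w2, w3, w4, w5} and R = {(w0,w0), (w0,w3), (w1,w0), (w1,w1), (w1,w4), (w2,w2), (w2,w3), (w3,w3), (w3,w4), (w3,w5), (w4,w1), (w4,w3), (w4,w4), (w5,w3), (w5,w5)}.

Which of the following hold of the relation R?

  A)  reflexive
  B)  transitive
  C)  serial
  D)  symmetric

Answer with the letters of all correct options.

(A) reflexive: each world relates to itself.
(B) not transitive: w0 R w3 and w3 R w4 but not w0 R w4.
(C) serial: every world has an R-successor.
(D) not symmetric: w0 R w3 but not w3 R w0.

A, C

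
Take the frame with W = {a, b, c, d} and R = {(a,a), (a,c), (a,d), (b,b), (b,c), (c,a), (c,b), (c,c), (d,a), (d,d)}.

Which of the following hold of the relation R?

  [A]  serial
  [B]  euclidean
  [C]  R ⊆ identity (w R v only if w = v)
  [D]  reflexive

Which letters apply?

A, D

(A) serial: every world has an R-successor.
(B) not euclidean: a R c and a R d but not c R d.
(C) not ⊆ identity: a R c with a ≠ c.
(D) reflexive: each world relates to itself.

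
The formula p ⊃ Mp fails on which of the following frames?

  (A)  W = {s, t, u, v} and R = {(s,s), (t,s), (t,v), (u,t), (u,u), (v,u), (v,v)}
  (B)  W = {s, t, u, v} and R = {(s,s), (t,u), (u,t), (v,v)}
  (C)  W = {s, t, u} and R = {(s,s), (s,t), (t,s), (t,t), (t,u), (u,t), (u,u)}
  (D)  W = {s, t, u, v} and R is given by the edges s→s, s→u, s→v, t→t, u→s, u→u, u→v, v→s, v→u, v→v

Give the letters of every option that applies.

The schema p ⊃ Mp is the dual of axiom T; it is valid on a frame iff R is reflexive.
(A) R is not reflexive (not t R t), so the schema fails here.
(B) R is not reflexive (not t R t), so the schema fails here.
(C) R is reflexive (each world relates to itself), so the schema is valid here.
(D) R is reflexive (each world relates to itself), so the schema is valid here.

A, B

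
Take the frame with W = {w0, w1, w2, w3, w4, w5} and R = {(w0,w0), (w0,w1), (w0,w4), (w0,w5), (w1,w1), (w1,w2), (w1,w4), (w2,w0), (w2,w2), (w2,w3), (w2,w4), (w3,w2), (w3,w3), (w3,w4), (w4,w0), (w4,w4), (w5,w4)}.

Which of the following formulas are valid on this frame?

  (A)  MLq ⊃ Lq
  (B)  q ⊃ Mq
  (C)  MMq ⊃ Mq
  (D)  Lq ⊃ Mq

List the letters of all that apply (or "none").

R is not reflexive: not w5 R w5.
R is not transitive: w0 R w1 and w1 R w2 but not w0 R w2.
R is not euclidean: w0 R w1 and w0 R w0 but not w1 R w0.
R is serial: every world has an R-successor.
(A) MLq ⊃ Lq is the dual of axiom 5, which corresponds to the euclidean property. R is not euclidean — not valid.
(B) q ⊃ Mq is the dual of axiom T, which corresponds to reflexivity. R is not reflexive — not valid.
(C) MMq ⊃ Mq (the dual of axiom 4) characterises the transitive frames. R is not transitive — not valid.
(D) axiom D: valid iff R is serial. R is serial — valid.

D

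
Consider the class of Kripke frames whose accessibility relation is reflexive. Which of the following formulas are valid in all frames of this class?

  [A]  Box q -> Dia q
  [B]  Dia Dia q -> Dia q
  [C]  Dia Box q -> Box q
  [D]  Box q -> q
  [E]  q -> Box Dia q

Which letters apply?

A, D

A reflexive relation is serial.
(A) axiom D: valid iff R is serial. Every such R is serial — valid.
(B) the dual of axiom 4: valid iff R is transitive. Such an R need not be transitive — not valid.
(C) the dual of axiom 5: valid iff R is euclidean. Such an R need not be euclidean — not valid.
(D) axiom T: valid iff R is reflexive. Every such R is reflexive — valid.
(E) axiom B: valid iff R is symmetric. Such an R need not be symmetric — not valid.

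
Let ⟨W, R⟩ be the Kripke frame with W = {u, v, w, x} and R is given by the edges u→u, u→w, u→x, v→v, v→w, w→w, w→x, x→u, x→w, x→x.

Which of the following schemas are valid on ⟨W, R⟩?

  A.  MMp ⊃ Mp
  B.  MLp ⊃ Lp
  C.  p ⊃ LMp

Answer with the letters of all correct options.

none

R is not symmetric: u R w but not w R u.
R is not transitive: v R w and w R x but not v R x.
R is not euclidean: u R w and u R u but not w R u.
(A) MMp ⊃ Mp is the dual of axiom 4; it is valid on a frame exactly when R is transitive. R is not transitive, so not valid.
(B) MLp ⊃ Lp (the dual of axiom 5) characterises the euclidean frames. R is not euclidean — not valid.
(C) axiom B: valid iff R is symmetric. R is not symmetric — not valid.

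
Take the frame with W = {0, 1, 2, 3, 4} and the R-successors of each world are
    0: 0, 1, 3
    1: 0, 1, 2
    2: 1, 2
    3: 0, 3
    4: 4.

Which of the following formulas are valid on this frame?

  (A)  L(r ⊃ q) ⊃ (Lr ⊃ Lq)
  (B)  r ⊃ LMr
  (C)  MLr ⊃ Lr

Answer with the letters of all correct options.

R is symmetric: every R-edge is matched by its reverse.
R is not euclidean: 0 R 1 and 0 R 3 but not 1 R 3.
(A) L(r ⊃ q) ⊃ (Lr ⊃ Lq) is the K axiom; it holds on all frames — valid.
(B) r ⊃ LMr is axiom B; it is valid on a frame exactly when R is symmetric. R is symmetric, so valid.
(C) MLr ⊃ Lr (the dual of axiom 5) characterises the euclidean frames. R is not euclidean — not valid.

A, B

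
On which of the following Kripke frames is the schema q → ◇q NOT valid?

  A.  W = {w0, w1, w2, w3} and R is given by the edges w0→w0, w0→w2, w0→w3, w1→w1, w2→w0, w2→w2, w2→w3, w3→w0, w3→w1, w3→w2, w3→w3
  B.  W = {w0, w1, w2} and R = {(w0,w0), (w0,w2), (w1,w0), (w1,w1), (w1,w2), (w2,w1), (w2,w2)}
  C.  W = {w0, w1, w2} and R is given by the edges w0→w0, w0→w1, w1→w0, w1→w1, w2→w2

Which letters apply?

none

The schema q → ◇q is the dual of axiom T; it is valid on a frame iff R is reflexive.
(A) R is reflexive (each world relates to itself), so the schema is valid here.
(B) R is reflexive (each world relates to itself), so the schema is valid here.
(C) R is reflexive (each world relates to itself), so the schema is valid here.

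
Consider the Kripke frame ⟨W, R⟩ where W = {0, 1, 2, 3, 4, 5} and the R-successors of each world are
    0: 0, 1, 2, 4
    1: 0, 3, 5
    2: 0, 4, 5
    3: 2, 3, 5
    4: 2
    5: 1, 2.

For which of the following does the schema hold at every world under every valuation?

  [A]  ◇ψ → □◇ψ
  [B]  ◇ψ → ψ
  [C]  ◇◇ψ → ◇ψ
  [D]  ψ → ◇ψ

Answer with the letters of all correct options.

none

R is not reflexive: not 1 R 1.
R is not transitive: 0 R 1 and 1 R 3 but not 0 R 3.
R is not euclidean: 0 R 1 and 0 R 2 but not 1 R 2.
R is not a subset of the identity: 0 R 1 with 0 ≠ 1.
(A) ◇ψ → □◇ψ is axiom 5, which corresponds to the euclidean property. R is not euclidean — not valid.
(B) ◇ψ → ψ is the converse of T; it holds exactly when R ⊆ identity. Here R ⊄ identity — not valid.
(C) the dual of axiom 4: valid iff R is transitive. R is not transitive — not valid.
(D) ψ → ◇ψ (the dual of axiom T) characterises the reflexive frames. R is not reflexive — not valid.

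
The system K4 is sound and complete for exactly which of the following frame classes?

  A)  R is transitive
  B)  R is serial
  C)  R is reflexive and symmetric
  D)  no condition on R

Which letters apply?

(A) K4 is sound and complete for exactly this class.
(B) this class determines D, not K4.
(C) this class determines B (= KTB), not K4.
(D) this class determines K, not K4.

A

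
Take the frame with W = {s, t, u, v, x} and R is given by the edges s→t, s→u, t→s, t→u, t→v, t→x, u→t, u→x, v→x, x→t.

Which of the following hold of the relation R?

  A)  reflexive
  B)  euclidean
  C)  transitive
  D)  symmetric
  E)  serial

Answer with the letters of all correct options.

(A) not reflexive: not s R s.
(B) not euclidean: t R s and t R v but not s R v.
(C) not transitive: s R t and t R s but not s R s.
(D) not symmetric: s R u but not u R s.
(E) serial: every world has an R-successor.

E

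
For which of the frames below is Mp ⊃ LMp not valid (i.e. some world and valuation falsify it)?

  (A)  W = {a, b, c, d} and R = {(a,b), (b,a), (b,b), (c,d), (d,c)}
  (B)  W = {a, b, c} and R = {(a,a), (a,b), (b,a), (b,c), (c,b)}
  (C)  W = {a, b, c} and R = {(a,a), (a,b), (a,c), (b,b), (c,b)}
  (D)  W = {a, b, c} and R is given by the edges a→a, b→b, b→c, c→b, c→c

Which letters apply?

A, B, C

The schema Mp ⊃ LMp is axiom 5; it is valid on a frame iff R is euclidean.
(A) R is not euclidean (b R a and b R a but not a R a), so the schema fails here.
(B) R is not euclidean (b R a and b R c but not a R c), so the schema fails here.
(C) R is not euclidean (a R b and a R a but not b R a), so the schema fails here.
(D) R is euclidean (any two R-successors of the same world are R-related), so the schema is valid here.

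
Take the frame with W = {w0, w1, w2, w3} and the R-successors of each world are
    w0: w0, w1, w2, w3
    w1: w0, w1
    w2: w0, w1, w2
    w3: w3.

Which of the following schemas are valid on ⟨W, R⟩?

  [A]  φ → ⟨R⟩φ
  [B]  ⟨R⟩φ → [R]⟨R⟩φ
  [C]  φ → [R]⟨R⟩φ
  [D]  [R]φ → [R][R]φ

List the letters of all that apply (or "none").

R is reflexive: each world relates to itself.
R is not symmetric: w0 R w3 but not w3 R w0.
R is not transitive: w1 R w0 and w0 R w2 but not w1 R w2.
R is not euclidean: w0 R w1 and w0 R w2 but not w1 R w2.
(A) the dual of axiom T: valid iff R is reflexive. R is reflexive — valid.
(B) axiom 5: valid iff R is euclidean. R is not euclidean — not valid.
(C) axiom B: valid iff R is symmetric. R is not symmetric — not valid.
(D) [R]φ → [R][R]φ (axiom 4) characterises the transitive frames. R is not transitive — not valid.

A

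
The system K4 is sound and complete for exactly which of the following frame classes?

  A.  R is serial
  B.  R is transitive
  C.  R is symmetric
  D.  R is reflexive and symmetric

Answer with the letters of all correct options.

(A) this class determines D, not K4.
(B) K4 is sound and complete for exactly this class.
(C) this class determines KB, not K4.
(D) this class determines B (= KTB), not K4.

B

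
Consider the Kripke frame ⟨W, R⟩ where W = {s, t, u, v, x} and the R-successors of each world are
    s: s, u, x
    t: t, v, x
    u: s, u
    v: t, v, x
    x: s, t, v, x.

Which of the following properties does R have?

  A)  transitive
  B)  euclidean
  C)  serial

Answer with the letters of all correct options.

C

(A) not transitive: s R x and x R t but not s R t.
(B) not euclidean: s R u and s R x but not u R x.
(C) serial: every world has an R-successor.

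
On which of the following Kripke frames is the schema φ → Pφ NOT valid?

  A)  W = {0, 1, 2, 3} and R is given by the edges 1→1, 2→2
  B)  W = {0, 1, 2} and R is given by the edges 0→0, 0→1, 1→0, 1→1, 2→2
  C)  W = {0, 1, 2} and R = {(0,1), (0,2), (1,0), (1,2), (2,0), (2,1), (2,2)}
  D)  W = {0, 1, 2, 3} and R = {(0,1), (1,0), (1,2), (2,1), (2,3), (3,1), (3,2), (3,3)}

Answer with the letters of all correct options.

A, C, D

The schema φ → Pφ is the dual of axiom T; it is valid on a frame iff R is reflexive.
(A) R is not reflexive (not 0 R 0), so the schema fails here.
(B) R is reflexive (each world relates to itself), so the schema is valid here.
(C) R is not reflexive (not 0 R 0), so the schema fails here.
(D) R is not reflexive (not 0 R 0), so the schema fails here.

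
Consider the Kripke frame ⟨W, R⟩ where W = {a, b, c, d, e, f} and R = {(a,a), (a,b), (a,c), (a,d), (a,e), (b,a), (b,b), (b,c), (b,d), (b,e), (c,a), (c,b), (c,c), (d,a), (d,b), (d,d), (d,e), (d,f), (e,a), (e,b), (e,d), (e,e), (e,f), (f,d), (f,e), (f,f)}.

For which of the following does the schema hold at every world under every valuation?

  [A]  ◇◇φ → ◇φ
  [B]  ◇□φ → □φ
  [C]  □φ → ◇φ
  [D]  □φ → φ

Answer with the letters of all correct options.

R is reflexive: each world relates to itself.
R is not transitive: a R d and d R f but not a R f.
R is not euclidean: a R c and a R d but not c R d.
R is serial: every world has an R-successor.
(A) ◇◇φ → ◇φ (the dual of axiom 4) characterises the transitive frames. R is not transitive — not valid.
(B) ◇□φ → □φ is the dual of axiom 5; it is valid on a frame exactly when R is euclidean. R is not euclidean, so not valid.
(C) axiom D: valid iff R is serial. R is serial — valid.
(D) □φ → φ (axiom T) characterises the reflexive frames. R is reflexive — valid.

C, D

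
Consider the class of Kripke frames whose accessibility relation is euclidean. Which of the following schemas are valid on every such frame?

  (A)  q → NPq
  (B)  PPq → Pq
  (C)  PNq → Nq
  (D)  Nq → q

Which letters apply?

(A) q → NPq (axiom B) characterises the symmetric frames. Such an R need not be symmetric — not valid.
(B) the dual of axiom 4: valid iff R is transitive. Such an R need not be transitive — not valid.
(C) PNq → Nq is the dual of axiom 5, which corresponds to the euclidean property. Every such R is euclidean — valid.
(D) Nq → q is axiom T, which corresponds to reflexivity. Such an R need not be reflexive — not valid.

C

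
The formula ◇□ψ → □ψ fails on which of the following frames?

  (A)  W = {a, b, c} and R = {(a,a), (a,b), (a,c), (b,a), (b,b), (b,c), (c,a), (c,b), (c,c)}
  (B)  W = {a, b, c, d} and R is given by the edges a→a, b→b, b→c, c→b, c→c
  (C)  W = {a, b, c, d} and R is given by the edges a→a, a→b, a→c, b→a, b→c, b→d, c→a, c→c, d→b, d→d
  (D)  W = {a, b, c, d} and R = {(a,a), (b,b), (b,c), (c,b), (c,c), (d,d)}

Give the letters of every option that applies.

C

The schema ◇□ψ → □ψ is the dual of axiom 5; it is valid on a frame iff R is euclidean.
(A) R is euclidean (any two R-successors of the same world are R-related), so the schema is valid here.
(B) R is euclidean (any two R-successors of the same world are R-related), so the schema is valid here.
(C) R is not euclidean (a R c and a R b but not c R b), so the schema fails here.
(D) R is euclidean (any two R-successors of the same world are R-related), so the schema is valid here.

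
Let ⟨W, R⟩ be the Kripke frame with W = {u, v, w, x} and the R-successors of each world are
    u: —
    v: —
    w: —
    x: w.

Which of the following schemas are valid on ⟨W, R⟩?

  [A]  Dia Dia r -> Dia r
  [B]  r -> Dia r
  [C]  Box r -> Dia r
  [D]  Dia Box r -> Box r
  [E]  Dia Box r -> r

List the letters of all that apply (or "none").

R is not reflexive: not u R u.
R is not symmetric: x R w but not w R x.
R is transitive: R is closed under composition.
R is not euclidean: x R w and x R w but not w R w.
R is not serial: u has no R-successor.
(A) the dual of axiom 4: valid iff R is transitive. R is transitive — valid.
(B) r -> Dia r is the dual of axiom T; it is valid on a frame exactly when R is reflexive. R is not reflexive, so not valid.
(C) Box r -> Dia r is axiom D, which corresponds to seriality. R is not serial — not valid.
(D) the dual of axiom 5: valid iff R is euclidean. R is not euclidean — not valid.
(E) Dia Box r -> r is the dual of axiom B; it is valid on a frame exactly when R is symmetric. R is not symmetric, so not valid.

A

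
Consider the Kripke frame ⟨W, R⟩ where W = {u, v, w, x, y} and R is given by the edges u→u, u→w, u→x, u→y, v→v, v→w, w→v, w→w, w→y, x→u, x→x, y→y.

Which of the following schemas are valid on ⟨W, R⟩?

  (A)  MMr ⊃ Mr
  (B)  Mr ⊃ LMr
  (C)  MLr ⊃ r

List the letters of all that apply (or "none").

R is not symmetric: u R w but not w R u.
R is not transitive: u R w and w R v but not u R v.
R is not euclidean: u R w and u R u but not w R u.
(A) MMr ⊃ Mr is the dual of axiom 4; it is valid on a frame exactly when R is transitive. R is not transitive, so not valid.
(B) Mr ⊃ LMr is axiom 5, which corresponds to the euclidean property. R is not euclidean — not valid.
(C) MLr ⊃ r (the dual of axiom B) characterises the symmetric frames. R is not symmetric — not valid.

none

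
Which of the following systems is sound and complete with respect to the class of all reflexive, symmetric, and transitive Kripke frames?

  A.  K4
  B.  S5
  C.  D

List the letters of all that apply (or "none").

B

(A) K4 is determined by the class of transitive frames.
(B) S5 is determined by exactly this class.
(C) D is determined by the class of serial frames.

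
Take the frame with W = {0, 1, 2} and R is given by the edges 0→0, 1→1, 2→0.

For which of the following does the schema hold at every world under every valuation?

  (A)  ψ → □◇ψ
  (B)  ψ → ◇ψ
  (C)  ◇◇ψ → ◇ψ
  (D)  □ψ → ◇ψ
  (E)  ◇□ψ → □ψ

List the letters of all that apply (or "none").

C, D, E

R is not reflexive: not 2 R 2.
R is not symmetric: 2 R 0 but not 0 R 2.
R is transitive: R is closed under composition.
R is euclidean: any two R-successors of the same world are R-related.
R is serial: every world has an R-successor.
(A) axiom B: valid iff R is symmetric. R is not symmetric — not valid.
(B) ψ → ◇ψ is the dual of axiom T, which corresponds to reflexivity. R is not reflexive — not valid.
(C) ◇◇ψ → ◇ψ is the dual of axiom 4; it is valid on a frame exactly when R is transitive. R is transitive, so valid.
(D) □ψ → ◇ψ is axiom D, which corresponds to seriality. R is serial — valid.
(E) ◇□ψ → □ψ (the dual of axiom 5) characterises the euclidean frames. R is euclidean — valid.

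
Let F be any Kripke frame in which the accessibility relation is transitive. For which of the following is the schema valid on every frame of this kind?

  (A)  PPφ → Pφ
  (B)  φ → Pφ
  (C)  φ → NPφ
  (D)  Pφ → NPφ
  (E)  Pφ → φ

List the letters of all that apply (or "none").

(A) PPφ → Pφ is the dual of axiom 4; it is valid on a frame exactly when R is transitive. Every such R is transitive, so valid.
(B) the dual of axiom T: valid iff R is reflexive. Such an R need not be reflexive — not valid.
(C) φ → NPφ (axiom B) characterises the symmetric frames. Such an R need not be symmetric — not valid.
(D) Pφ → NPφ is axiom 5; it is valid on a frame exactly when R is euclidean. Such an R need not be euclidean, so not valid.
(E) Pφ → φ is valid only on frames where every R-edge is a self-loop. Such an R need not be a subset of the identity — not valid.

A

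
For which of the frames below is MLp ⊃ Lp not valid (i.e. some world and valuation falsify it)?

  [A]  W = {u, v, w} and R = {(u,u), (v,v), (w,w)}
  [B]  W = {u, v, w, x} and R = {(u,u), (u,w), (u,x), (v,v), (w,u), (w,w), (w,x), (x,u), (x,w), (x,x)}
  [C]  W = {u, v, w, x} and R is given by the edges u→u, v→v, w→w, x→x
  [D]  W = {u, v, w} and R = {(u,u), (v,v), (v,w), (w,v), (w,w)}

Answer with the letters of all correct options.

none

The schema MLp ⊃ Lp is the dual of axiom 5; it is valid on a frame iff R is euclidean.
(A) R is euclidean (any two R-successors of the same world are R-related), so the schema is valid here.
(B) R is euclidean (any two R-successors of the same world are R-related), so the schema is valid here.
(C) R is euclidean (any two R-successors of the same world are R-related), so the schema is valid here.
(D) R is euclidean (any two R-successors of the same world are R-related), so the schema is valid here.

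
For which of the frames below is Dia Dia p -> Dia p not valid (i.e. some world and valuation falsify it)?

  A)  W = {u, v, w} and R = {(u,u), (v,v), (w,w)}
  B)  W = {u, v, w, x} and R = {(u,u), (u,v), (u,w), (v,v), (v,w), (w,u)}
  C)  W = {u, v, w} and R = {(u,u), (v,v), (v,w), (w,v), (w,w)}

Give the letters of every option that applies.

The schema Dia Dia p -> Dia p is the dual of axiom 4; it is valid on a frame iff R is transitive.
(A) R is transitive (R is closed under composition), so the schema is valid here.
(B) R is not transitive (v R w and w R u but not v R u), so the schema fails here.
(C) R is transitive (R is closed under composition), so the schema is valid here.

B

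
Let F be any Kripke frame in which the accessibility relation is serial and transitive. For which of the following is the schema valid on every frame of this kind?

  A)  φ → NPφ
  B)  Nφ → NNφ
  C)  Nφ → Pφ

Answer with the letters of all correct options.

B, C

(A) φ → NPφ is axiom B, which corresponds to symmetry. Such an R need not be symmetric — not valid.
(B) Nφ → NNφ is axiom 4, which corresponds to transitivity. Every such R is transitive — valid.
(C) Nφ → Pφ is axiom D; it is valid on a frame exactly when R is serial. Every such R is serial, so valid.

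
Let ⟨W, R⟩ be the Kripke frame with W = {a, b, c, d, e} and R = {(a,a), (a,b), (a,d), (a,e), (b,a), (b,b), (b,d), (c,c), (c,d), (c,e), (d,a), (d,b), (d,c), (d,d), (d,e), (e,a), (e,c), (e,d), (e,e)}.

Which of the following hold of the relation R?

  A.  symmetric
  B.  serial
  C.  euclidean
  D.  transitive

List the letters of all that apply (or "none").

A, B

(A) symmetric: every R-edge is matched by its reverse.
(B) serial: every world has an R-successor.
(C) not euclidean: a R b and a R e but not b R e.
(D) not transitive: a R d and d R c but not a R c.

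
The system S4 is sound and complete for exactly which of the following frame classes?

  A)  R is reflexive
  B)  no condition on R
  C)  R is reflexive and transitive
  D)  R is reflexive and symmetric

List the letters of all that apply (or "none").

C

(A) this class determines T (= KT), not S4.
(B) this class determines K, not S4.
(C) S4 is sound and complete for exactly this class.
(D) this class determines B (= KTB), not S4.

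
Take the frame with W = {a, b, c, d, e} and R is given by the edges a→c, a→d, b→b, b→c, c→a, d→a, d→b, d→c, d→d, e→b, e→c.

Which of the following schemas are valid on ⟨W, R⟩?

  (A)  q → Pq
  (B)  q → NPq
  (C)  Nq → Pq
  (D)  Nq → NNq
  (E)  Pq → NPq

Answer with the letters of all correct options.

R is not reflexive: not a R a.
R is not symmetric: b R c but not c R b.
R is not transitive: a R c and c R a but not a R a.
R is not euclidean: a R c and a R d but not c R d.
R is serial: every world has an R-successor.
(A) q → Pq (the dual of axiom T) characterises the reflexive frames. R is not reflexive — not valid.
(B) q → NPq is axiom B; it is valid on a frame exactly when R is symmetric. R is not symmetric, so not valid.
(C) Nq → Pq is axiom D, which corresponds to seriality. R is serial — valid.
(D) Nq → NNq (axiom 4) characterises the transitive frames. R is not transitive — not valid.
(E) Pq → NPq is axiom 5, which corresponds to the euclidean property. R is not euclidean — not valid.

C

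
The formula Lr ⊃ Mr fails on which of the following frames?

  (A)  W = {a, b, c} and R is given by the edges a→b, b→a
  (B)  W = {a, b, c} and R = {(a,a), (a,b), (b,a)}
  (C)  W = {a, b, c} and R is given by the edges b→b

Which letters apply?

The schema Lr ⊃ Mr is axiom D; it is valid on a frame iff R is serial.
(A) R is not serial (c has no R-successor), so the schema fails here.
(B) R is not serial (c has no R-successor), so the schema fails here.
(C) R is not serial (a has no R-successor), so the schema fails here.

A, B, C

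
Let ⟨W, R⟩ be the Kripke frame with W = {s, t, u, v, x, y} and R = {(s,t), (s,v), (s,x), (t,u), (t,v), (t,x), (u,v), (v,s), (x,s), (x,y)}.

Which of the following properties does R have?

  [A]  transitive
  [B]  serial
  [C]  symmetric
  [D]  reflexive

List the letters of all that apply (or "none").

(A) not transitive: s R t and t R u but not s R u.
(B) not serial: y has no R-successor.
(C) not symmetric: s R t but not t R s.
(D) not reflexive: not s R s.

none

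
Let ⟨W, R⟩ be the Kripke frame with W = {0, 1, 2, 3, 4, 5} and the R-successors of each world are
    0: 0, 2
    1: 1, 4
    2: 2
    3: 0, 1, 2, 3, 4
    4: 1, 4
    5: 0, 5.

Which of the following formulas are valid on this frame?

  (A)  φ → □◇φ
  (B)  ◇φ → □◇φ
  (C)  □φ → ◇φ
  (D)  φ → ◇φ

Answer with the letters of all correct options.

R is reflexive: each world relates to itself.
R is not symmetric: 0 R 2 but not 2 R 0.
R is not euclidean: 0 R 2 and 0 R 0 but not 2 R 0.
R is serial: every world has an R-successor.
(A) φ → □◇φ is axiom B; it is valid on a frame exactly when R is symmetric. R is not symmetric, so not valid.
(B) ◇φ → □◇φ is axiom 5; it is valid on a frame exactly when R is euclidean. R is not euclidean, so not valid.
(C) axiom D: valid iff R is serial. R is serial — valid.
(D) φ → ◇φ is the dual of axiom T, which corresponds to reflexivity. R is reflexive — valid.

C, D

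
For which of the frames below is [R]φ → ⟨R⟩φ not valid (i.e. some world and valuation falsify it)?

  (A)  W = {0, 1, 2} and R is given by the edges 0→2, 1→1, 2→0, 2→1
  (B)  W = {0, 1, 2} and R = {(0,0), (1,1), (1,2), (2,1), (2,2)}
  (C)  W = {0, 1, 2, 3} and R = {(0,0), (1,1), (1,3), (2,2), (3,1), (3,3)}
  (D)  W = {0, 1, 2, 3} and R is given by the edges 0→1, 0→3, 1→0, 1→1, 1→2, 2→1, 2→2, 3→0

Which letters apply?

The schema [R]φ → ⟨R⟩φ is axiom D; it is valid on a frame iff R is serial.
(A) R is serial (every world has an R-successor), so the schema is valid here.
(B) R is serial (every world has an R-successor), so the schema is valid here.
(C) R is serial (every world has an R-successor), so the schema is valid here.
(D) R is serial (every world has an R-successor), so the schema is valid here.

none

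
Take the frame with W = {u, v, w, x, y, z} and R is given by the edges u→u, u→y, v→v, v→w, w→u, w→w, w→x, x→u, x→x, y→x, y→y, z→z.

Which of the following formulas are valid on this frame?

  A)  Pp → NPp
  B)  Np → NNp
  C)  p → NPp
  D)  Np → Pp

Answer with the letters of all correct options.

R is not symmetric: u R y but not y R u.
R is not transitive: u R y and y R x but not u R x.
R is not euclidean: u R y and u R u but not y R u.
R is serial: every world has an R-successor.
(A) axiom 5: valid iff R is euclidean. R is not euclidean — not valid.
(B) Np → NNp is axiom 4; it is valid on a frame exactly when R is transitive. R is not transitive, so not valid.
(C) p → NPp is axiom B; it is valid on a frame exactly when R is symmetric. R is not symmetric, so not valid.
(D) Np → Pp (axiom D) characterises the serial frames. R is serial — valid.

D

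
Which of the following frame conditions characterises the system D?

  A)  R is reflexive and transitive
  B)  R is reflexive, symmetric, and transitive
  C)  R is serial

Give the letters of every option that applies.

(A) this class determines S4, not D.
(B) this class determines S5, not D.
(C) D is sound and complete for exactly this class.

C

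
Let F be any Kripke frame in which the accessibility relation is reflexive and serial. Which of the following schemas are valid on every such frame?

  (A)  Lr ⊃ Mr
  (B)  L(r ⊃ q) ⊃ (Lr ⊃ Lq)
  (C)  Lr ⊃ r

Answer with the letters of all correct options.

(A) Lr ⊃ Mr (axiom D) characterises the serial frames. Every such R is serial — valid.
(B) L(r ⊃ q) ⊃ (Lr ⊃ Lq) is axiom K, valid on every Kripke frame — valid.
(C) Lr ⊃ r is axiom T, which corresponds to reflexivity. Every such R is reflexive — valid.

A, B, C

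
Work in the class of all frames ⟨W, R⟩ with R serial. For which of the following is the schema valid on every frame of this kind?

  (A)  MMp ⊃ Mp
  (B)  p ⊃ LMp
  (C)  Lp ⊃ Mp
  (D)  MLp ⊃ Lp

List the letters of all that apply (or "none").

C

(A) MMp ⊃ Mp is the dual of axiom 4, which corresponds to transitivity. Such an R need not be transitive — not valid.
(B) axiom B: valid iff R is symmetric. Such an R need not be symmetric — not valid.
(C) Lp ⊃ Mp is axiom D, which corresponds to seriality. Every such R is serial — valid.
(D) the dual of axiom 5: valid iff R is euclidean. Such an R need not be euclidean — not valid.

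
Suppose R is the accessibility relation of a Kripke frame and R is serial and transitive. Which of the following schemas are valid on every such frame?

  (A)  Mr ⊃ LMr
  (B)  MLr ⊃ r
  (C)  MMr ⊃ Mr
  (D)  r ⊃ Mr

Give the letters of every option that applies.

(A) Mr ⊃ LMr is axiom 5, which corresponds to the euclidean property. Such an R need not be euclidean — not valid.
(B) MLr ⊃ r is the dual of axiom B; it is valid on a frame exactly when R is symmetric. Such an R need not be symmetric, so not valid.
(C) the dual of axiom 4: valid iff R is transitive. Every such R is transitive — valid.
(D) r ⊃ Mr is the dual of axiom T, which corresponds to reflexivity. Such an R need not be reflexive — not valid.

C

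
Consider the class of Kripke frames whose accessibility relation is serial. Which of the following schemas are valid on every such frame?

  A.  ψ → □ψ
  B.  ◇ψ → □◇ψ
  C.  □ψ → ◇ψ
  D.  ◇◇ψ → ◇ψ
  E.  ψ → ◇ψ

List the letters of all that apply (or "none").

C

(A) ψ → □ψ is equivalent to ◇p→p; it holds exactly when R ⊆ identity. Such an R need not be a subset of the identity — not valid.
(B) ◇ψ → □◇ψ is axiom 5, which corresponds to the euclidean property. Such an R need not be euclidean — not valid.
(C) □ψ → ◇ψ is axiom D, which corresponds to seriality. Every such R is serial — valid.
(D) ◇◇ψ → ◇ψ (the dual of axiom 4) characterises the transitive frames. Such an R need not be transitive — not valid.
(E) the dual of axiom T: valid iff R is reflexive. Such an R need not be reflexive — not valid.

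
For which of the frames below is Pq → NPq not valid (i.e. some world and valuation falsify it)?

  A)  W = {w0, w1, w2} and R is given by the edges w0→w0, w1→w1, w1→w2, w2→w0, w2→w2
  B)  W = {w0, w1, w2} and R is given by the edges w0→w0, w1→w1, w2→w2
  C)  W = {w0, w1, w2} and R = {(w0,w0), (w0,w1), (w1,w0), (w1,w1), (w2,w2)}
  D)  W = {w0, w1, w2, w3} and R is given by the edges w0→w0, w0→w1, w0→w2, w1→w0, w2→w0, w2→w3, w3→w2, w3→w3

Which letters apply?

The schema Pq → NPq is axiom 5; it is valid on a frame iff R is euclidean.
(A) R is not euclidean (w1 R w2 and w1 R w1 but not w2 R w1), so the schema fails here.
(B) R is euclidean (any two R-successors of the same world are R-related), so the schema is valid here.
(C) R is euclidean (any two R-successors of the same world are R-related), so the schema is valid here.
(D) R is not euclidean (w0 R w1 and w0 R w2 but not w1 R w2), so the schema fails here.

A, D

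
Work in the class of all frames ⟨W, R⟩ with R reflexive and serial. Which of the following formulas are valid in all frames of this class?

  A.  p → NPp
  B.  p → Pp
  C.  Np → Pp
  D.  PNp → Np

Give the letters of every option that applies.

(A) axiom B: valid iff R is symmetric. Such an R need not be symmetric — not valid.
(B) p → Pp is the dual of axiom T; it is valid on a frame exactly when R is reflexive. Every such R is reflexive, so valid.
(C) Np → Pp is axiom D; it is valid on a frame exactly when R is serial. Every such R is serial, so valid.
(D) the dual of axiom 5: valid iff R is euclidean. Such an R need not be euclidean — not valid.

B, C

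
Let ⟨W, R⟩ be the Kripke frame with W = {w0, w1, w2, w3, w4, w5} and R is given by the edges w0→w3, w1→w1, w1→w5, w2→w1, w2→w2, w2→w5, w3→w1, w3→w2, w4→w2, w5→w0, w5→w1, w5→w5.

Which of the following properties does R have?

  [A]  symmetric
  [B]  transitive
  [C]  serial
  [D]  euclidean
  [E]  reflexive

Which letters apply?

(A) not symmetric: w0 R w3 but not w3 R w0.
(B) not transitive: w0 R w3 and w3 R w1 but not w0 R w1.
(C) serial: every world has an R-successor.
(D) not euclidean: w2 R w1 and w2 R w2 but not w1 R w2.
(E) not reflexive: not w0 R w0.

C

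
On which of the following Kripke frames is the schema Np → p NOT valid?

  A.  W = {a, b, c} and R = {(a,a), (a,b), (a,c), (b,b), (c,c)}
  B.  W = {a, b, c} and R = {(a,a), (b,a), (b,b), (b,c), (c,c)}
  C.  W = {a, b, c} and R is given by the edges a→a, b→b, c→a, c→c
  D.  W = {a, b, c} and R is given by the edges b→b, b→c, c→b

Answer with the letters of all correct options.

The schema Np → p is axiom T; it is valid on a frame iff R is reflexive.
(A) R is reflexive (each world relates to itself), so the schema is valid here.
(B) R is reflexive (each world relates to itself), so the schema is valid here.
(C) R is reflexive (each world relates to itself), so the schema is valid here.
(D) R is not reflexive (not a R a), so the schema fails here.

D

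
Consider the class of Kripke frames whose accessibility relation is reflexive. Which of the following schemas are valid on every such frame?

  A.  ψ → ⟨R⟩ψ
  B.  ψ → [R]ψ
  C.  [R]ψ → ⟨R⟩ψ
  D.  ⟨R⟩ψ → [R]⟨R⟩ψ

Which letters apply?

A, C

A reflexive relation is serial.
(A) ψ → ⟨R⟩ψ is the dual of axiom T; it is valid on a frame exactly when R is reflexive. Every such R is reflexive, so valid.
(B) ψ → [R]ψ is equivalent to ◇p→p; it holds exactly when R ⊆ identity. Such an R need not be a subset of the identity — not valid.
(C) [R]ψ → ⟨R⟩ψ (axiom D) characterises the serial frames. Every such R is serial — valid.
(D) axiom 5: valid iff R is euclidean. Such an R need not be euclidean — not valid.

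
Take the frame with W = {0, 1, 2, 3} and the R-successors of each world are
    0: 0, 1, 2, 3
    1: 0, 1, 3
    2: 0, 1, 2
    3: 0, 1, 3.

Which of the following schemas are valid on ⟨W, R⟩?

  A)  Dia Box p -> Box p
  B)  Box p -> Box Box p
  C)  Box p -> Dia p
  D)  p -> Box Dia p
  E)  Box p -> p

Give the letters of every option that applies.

R is reflexive: each world relates to itself.
R is not symmetric: 2 R 1 but not 1 R 2.
R is not transitive: 1 R 0 and 0 R 2 but not 1 R 2.
R is not euclidean: 0 R 1 and 0 R 2 but not 1 R 2.
R is serial: every world has an R-successor.
(A) Dia Box p -> Box p is the dual of axiom 5; it is valid on a frame exactly when R is euclidean. R is not euclidean, so not valid.
(B) Box p -> Box Box p is axiom 4; it is valid on a frame exactly when R is transitive. R is not transitive, so not valid.
(C) Box p -> Dia p is axiom D; it is valid on a frame exactly when R is serial. R is serial, so valid.
(D) p -> Box Dia p is axiom B, which corresponds to symmetry. R is not symmetric — not valid.
(E) Box p -> p (axiom T) characterises the reflexive frames. R is reflexive — valid.

C, E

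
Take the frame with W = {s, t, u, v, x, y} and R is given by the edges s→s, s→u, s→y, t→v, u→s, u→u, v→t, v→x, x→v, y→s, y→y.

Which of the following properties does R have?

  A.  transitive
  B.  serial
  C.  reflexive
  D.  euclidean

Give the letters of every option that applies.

B

(A) not transitive: t R v and v R t but not t R t.
(B) serial: every world has an R-successor.
(C) not reflexive: not t R t.
(D) not euclidean: s R u and s R y but not u R y.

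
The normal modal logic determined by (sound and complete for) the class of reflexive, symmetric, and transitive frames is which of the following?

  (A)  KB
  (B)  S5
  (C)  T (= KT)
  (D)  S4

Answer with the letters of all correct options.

(A) KB is determined by the class of symmetric frames.
(B) S5 is determined by exactly this class.
(C) T (= KT) is determined by the class of reflexive frames.
(D) S4 is determined by the class of reflexive and transitive frames.

B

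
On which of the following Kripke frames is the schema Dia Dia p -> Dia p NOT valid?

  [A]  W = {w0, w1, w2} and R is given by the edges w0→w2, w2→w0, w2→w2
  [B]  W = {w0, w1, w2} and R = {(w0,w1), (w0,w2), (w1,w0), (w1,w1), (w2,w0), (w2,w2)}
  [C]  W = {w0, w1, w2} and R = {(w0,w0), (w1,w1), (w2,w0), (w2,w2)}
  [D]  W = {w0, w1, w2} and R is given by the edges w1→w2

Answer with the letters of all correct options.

The schema Dia Dia p -> Dia p is the dual of axiom 4; it is valid on a frame iff R is transitive.
(A) R is not transitive (w0 R w2 and w2 R w0 but not w0 R w0), so the schema fails here.
(B) R is not transitive (w0 R w1 and w1 R w0 but not w0 R w0), so the schema fails here.
(C) R is transitive (R is closed under composition), so the schema is valid here.
(D) R is transitive (R is closed under composition), so the schema is valid here.

A, B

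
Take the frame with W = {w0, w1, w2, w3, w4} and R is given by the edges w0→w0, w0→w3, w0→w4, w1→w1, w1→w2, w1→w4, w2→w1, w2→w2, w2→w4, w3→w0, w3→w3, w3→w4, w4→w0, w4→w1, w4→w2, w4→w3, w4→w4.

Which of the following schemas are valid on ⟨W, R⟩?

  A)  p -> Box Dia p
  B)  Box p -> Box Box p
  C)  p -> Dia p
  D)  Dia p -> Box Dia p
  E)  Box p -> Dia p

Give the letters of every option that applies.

R is reflexive: each world relates to itself.
R is symmetric: every R-edge is matched by its reverse.
R is not transitive: w0 R w4 and w4 R w1 but not w0 R w1.
R is not euclidean: w4 R w0 and w4 R w1 but not w0 R w1.
R is serial: every world has an R-successor.
(A) p -> Box Dia p is axiom B, which corresponds to symmetry. R is symmetric — valid.
(B) Box p -> Box Box p is axiom 4; it is valid on a frame exactly when R is transitive. R is not transitive, so not valid.
(C) p -> Dia p is the dual of axiom T, which corresponds to reflexivity. R is reflexive — valid.
(D) Dia p -> Box Dia p (axiom 5) characterises the euclidean frames. R is not euclidean — not valid.
(E) Box p -> Dia p (axiom D) characterises the serial frames. R is serial — valid.

A, C, E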